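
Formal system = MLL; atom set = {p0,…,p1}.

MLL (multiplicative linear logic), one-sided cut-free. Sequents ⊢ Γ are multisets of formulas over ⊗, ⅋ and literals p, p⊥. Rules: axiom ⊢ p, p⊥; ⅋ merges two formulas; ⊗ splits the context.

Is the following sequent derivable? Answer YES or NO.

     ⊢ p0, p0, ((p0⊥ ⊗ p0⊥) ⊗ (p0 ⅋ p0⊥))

Derivation trace:
[⊗]  ⊢ p0, p0, ((p0⊥ ⊗ p0⊥) ⊗ (p0 ⅋ p0⊥))
  [⊗]  ⊢ p0, p0, (p0⊥ ⊗ p0⊥)
    [Ax]  ⊢ p0, p0⊥
    [Ax]  ⊢ p0, p0⊥
  [⅋]  ⊢ (p0 ⅋ p0⊥)
    [Ax]  ⊢ p0, p0⊥

Result: YES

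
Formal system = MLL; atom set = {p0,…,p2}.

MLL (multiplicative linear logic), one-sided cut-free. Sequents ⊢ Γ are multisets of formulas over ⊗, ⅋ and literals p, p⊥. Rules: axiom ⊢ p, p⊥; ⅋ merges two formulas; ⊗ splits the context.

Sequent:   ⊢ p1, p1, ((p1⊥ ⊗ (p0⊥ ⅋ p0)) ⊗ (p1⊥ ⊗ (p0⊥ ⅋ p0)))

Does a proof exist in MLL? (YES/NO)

Derivation (root first):
[⊗]  ⊢ p1, p1, ((p1⊥ ⊗ (p0⊥ ⅋ p0)) ⊗ (p1⊥ ⊗ (p0⊥ ⅋ p0)))
  [⊗]  ⊢ p1, (p1⊥ ⊗ (p0⊥ ⅋ p0))
    [Ax]  ⊢ p1, p1⊥
    [⅋]  ⊢ (p0⊥ ⅋ p0)
      [Ax]  ⊢ p0, p0⊥
  [⊗]  ⊢ p1, (p1⊥ ⊗ (p0⊥ ⅋ p0))
    [Ax]  ⊢ p1, p1⊥
    [⅋]  ⊢ (p0⊥ ⅋ p0)
      [Ax]  ⊢ p0, p0⊥

Result: YES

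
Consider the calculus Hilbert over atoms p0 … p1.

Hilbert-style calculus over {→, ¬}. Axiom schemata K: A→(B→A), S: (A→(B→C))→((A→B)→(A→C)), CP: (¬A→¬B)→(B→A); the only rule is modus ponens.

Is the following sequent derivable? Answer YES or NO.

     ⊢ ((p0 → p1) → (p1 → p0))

Truth-table refutation:
  v=00: Γ:[] Δ:[((p0 → p1) → (p1 → p0))=T] refutes=False
  v=01: Γ:[] Δ:[((p0 → p1) → (p1 → p0))=F] refutes=True  ← countermodel

Result: NO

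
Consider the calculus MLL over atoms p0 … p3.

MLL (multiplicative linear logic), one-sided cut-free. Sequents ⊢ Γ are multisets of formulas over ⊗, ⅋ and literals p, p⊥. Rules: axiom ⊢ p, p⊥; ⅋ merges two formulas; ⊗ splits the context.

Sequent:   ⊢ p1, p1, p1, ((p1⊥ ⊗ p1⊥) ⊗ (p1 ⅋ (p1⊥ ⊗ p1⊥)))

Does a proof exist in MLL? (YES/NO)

Proof tree:
[⊗]  ⊢ p1, p1, p1, ((p1⊥ ⊗ p1⊥) ⊗ (p1 ⅋ (p1⊥ ⊗ p1⊥)))
  [⊗]  ⊢ p1, p1, (p1⊥ ⊗ p1⊥)
    [Ax]  ⊢ p1, p1⊥
    [Ax]  ⊢ p1, p1⊥
  [⅋]  ⊢ p1, (p1 ⅋ (p1⊥ ⊗ p1⊥))
    [⊗]  ⊢ p1, p1, (p1⊥ ⊗ p1⊥)
      [Ax]  ⊢ p1, p1⊥
      [Ax]  ⊢ p1, p1⊥

Result: YES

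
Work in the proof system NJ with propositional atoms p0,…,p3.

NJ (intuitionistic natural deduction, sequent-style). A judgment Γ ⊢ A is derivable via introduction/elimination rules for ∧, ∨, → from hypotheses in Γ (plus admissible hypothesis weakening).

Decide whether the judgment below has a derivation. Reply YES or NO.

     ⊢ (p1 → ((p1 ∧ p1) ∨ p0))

Derivation trace:
[→I]  ⊢ (p1 → ((p1 ∧ p1) ∨ p0))
  [∨I₁] p1 ⊢ ((p1 ∧ p1) ∨ p0)
    [∧I] p1 ⊢ (p1 ∧ p1)
      [Ax] p1 ⊢ p1
      [Ax] p1 ⊢ p1

Result: YES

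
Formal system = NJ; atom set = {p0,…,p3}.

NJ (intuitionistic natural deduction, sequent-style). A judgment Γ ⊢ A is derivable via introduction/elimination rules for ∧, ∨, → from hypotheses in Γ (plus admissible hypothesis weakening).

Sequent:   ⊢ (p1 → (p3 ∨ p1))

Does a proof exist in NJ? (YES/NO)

Derivation (root first):
[→I]  ⊢ (p1 → (p3 ∨ p1))
  [∨I₂] p1 ⊢ (p3 ∨ p1)
    [Ax] p1 ⊢ p1

Result: YES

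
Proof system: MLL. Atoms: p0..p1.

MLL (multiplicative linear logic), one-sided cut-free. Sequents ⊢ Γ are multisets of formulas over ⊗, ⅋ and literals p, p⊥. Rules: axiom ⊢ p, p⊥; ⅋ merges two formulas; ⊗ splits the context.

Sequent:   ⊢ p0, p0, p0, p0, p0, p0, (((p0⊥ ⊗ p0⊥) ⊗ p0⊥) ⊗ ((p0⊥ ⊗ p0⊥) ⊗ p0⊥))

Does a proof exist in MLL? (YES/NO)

Derivation (root first):
[⊗]  ⊢ p0, p0, p0, p0, p0, p0, (((p0⊥ ⊗ p0⊥) ⊗ p0⊥) ⊗ ((p0⊥ ⊗ p0⊥) ⊗ p0⊥))
  [⊗]  ⊢ p0, p0, p0, ((p0⊥ ⊗ p0⊥) ⊗ p0⊥)
    [⊗]  ⊢ p0, p0, (p0⊥ ⊗ p0⊥)
      [Ax]  ⊢ p0, p0⊥
      [Ax]  ⊢ p0, p0⊥
    [Ax]  ⊢ p0, p0⊥
  [⊗]  ⊢ p0, p0, p0, ((p0⊥ ⊗ p0⊥) ⊗ p0⊥)
    [⊗]  ⊢ p0, p0, (p0⊥ ⊗ p0⊥)
      [Ax]  ⊢ p0, p0⊥
      [Ax]  ⊢ p0, p0⊥
    [Ax]  ⊢ p0, p0⊥

Result: YES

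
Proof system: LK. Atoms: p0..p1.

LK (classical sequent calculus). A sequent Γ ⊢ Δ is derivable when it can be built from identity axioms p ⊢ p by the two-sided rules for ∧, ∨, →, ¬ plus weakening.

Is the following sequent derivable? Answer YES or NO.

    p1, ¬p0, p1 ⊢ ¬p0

Proof tree:
[WL] p1, ¬p0, p1 ⊢ ¬p0
  [¬R] p1, ¬p0 ⊢ ¬p0
    [¬L] p0, p1, ¬p0 ⊢ 
      [WL] p0, p1 ⊢ p0
        [Ax] p0 ⊢ p0

Result: YES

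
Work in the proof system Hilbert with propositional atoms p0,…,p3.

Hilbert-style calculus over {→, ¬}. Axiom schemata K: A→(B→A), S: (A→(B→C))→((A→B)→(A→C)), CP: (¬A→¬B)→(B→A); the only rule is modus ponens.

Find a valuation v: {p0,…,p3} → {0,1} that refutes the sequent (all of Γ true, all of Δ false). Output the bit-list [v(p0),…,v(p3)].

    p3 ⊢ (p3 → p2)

Truth-table refutation:
  v=0000: Γ:[p3=F] Δ:[(p3 → p2)=T] refutes=False
  v=0001: Γ:[p3=T] Δ:[(p3 → p2)=F] refutes=True  ← countermodel

Result: [0, 0, 0, 1]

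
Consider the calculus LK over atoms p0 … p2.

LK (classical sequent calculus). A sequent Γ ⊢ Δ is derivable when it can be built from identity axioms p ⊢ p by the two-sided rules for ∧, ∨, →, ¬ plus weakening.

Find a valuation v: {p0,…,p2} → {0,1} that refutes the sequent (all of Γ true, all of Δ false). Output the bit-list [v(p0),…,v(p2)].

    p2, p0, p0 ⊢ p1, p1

Search for a countermodel by truth-table:
  v=000: Γ:[p2=F, p0=F, p0=F] Δ:[p1=F, p1=F] refutes=False
  v=001: Γ:[p2=T, p0=F, p0=F] Δ:[p1=F, p1=F] refutes=False
  v=010: Γ:[p2=F, p0=F, p0=F] Δ:[p1=T, p1=T] refutes=False
  v=011: Γ:[p2=T, p0=F, p0=F] Δ:[p1=T, p1=T] refutes=False
  v=100: Γ:[p2=F, p0=T, p0=T] Δ:[p1=F, p1=F] refutes=False
  v=101: Γ:[p2=T, p0=T, p0=T] Δ:[p1=F, p1=F] refutes=True  ← countermodel

Result: [1, 0, 1]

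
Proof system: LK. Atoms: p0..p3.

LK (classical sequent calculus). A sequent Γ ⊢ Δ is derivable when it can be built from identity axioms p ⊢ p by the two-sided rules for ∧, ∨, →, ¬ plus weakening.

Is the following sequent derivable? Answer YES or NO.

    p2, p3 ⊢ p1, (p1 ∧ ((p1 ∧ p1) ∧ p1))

Enumerate valuations to refute Γ ⊢ Δ:
  v=0000: Γ:[p2=F, p3=F] Δ:[p1=F, (p1 ∧ ((p1 ∧ p1) ∧ p1))=F] refutes=False
  v=0001: Γ:[p2=F, p3=T] Δ:[p1=F, (p1 ∧ ((p1 ∧ p1) ∧ p1))=F] refutes=False
  v=0010: Γ:[p2=T, p3=F] Δ:[p1=F, (p1 ∧ ((p1 ∧ p1) ∧ p1))=F] refutes=False
  v=0011: Γ:[p2=T, p3=T] Δ:[p1=F, (p1 ∧ ((p1 ∧ p1) ∧ p1))=F] refutes=True  ← countermodel

Result: NO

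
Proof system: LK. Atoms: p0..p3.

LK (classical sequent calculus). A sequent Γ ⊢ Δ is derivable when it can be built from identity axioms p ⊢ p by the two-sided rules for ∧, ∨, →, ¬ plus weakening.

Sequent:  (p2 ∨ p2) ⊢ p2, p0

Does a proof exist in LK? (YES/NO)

Derivation trace:
[WR] (p2 ∨ p2) ⊢ p2, p0
  [∨L] (p2 ∨ p2) ⊢ p2
    [Ax] p2 ⊢ p2
    [Ax] p2 ⊢ p2

Result: YES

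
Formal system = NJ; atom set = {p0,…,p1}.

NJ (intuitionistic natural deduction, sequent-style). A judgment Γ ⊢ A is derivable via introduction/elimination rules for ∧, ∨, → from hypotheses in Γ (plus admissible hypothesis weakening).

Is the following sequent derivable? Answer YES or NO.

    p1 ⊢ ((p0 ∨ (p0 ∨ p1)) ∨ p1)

Derivation (root first):
[∨I₁] p1 ⊢ ((p0 ∨ (p0 ∨ p1)) ∨ p1)
  [∨I₂] p1 ⊢ (p0 ∨ (p0 ∨ p1))
    [∨I₂] p1 ⊢ (p0 ∨ p1)
      [Ax] p1 ⊢ p1

Result: YES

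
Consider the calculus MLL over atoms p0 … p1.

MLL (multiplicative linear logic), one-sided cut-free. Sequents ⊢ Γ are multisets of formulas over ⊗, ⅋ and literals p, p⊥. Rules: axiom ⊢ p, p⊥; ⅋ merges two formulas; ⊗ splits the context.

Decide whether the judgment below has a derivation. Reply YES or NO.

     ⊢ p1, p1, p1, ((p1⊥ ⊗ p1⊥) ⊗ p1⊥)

Derivation trace:
[⊗]  ⊢ p1, p1, p1, ((p1⊥ ⊗ p1⊥) ⊗ p1⊥)
  [⊗]  ⊢ p1, p1, (p1⊥ ⊗ p1⊥)
    [Ax]  ⊢ p1, p1⊥
    [Ax]  ⊢ p1, p1⊥
  [Ax]  ⊢ p1, p1⊥

Result: YES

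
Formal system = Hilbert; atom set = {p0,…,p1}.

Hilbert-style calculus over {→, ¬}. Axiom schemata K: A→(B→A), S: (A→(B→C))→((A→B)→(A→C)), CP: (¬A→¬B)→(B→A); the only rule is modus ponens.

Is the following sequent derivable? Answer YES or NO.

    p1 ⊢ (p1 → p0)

Truth-table refutation:
  v=00: Γ:[p1=F] Δ:[(p1 → p0)=T] refutes=False
  v=01: Γ:[p1=T] Δ:[(p1 → p0)=F] refutes=True  ← countermodel

Result: NO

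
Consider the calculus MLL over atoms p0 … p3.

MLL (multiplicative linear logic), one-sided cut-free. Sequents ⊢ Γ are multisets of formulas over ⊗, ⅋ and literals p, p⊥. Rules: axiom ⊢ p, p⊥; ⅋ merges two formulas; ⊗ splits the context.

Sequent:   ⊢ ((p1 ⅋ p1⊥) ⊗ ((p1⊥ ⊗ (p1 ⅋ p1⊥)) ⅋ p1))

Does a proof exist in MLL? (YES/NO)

Proof tree:
[⊗]  ⊢ ((p1 ⅋ p1⊥) ⊗ ((p1⊥ ⊗ (p1 ⅋ p1⊥)) ⅋ p1))
  [⅋]  ⊢ (p1 ⅋ p1⊥)
    [Ax]  ⊢ p1, p1⊥
  [⅋]  ⊢ ((p1⊥ ⊗ (p1 ⅋ p1⊥)) ⅋ p1)
    [⊗]  ⊢ p1, (p1⊥ ⊗ (p1 ⅋ p1⊥))
      [Ax]  ⊢ p1, p1⊥
      [⅋]  ⊢ (p1 ⅋ p1⊥)
        [Ax]  ⊢ p1, p1⊥

Result: YES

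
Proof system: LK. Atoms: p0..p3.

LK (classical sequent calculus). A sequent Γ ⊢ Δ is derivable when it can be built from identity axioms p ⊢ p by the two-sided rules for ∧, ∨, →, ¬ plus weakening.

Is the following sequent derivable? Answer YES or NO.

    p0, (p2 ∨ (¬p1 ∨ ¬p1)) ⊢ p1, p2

Truth-table refutation:
  v=0000: Γ:[p0=F, (p2 ∨ (¬p1 ∨ ¬p1))=T] Δ:[p1=F, p2=F] refutes=False
  v=0001: Γ:[p0=F, (p2 ∨ (¬p1 ∨ ¬p1))=T] Δ:[p1=F, p2=F] refutes=False
  v=0010: Γ:[p0=F, (p2 ∨ (¬p1 ∨ ¬p1))=T] Δ:[p1=F, p2=T] refutes=False
  v=0011: Γ:[p0=F, (p2 ∨ (¬p1 ∨ ¬p1))=T] Δ:[p1=F, p2=T] refutes=False
  v=0100: Γ:[p0=F, (p2 ∨ (¬p1 ∨ ¬p1))=F] Δ:[p1=T, p2=F] refutes=False
  v=0101: Γ:[p0=F, (p2 ∨ (¬p1 ∨ ¬p1))=F] Δ:[p1=T, p2=F] refutes=False
  v=0110: Γ:[p0=F, (p2 ∨ (¬p1 ∨ ¬p1))=T] Δ:[p1=T, p2=T] refutes=False
  v=0111: Γ:[p0=F, (p2 ∨ (¬p1 ∨ ¬p1))=T] Δ:[p1=T, p2=T] refutes=False
  v=1000: Γ:[p0=T, (p2 ∨ (¬p1 ∨ ¬p1))=T] Δ:[p1=F, p2=F] refutes=True  ← countermodel

Result: NO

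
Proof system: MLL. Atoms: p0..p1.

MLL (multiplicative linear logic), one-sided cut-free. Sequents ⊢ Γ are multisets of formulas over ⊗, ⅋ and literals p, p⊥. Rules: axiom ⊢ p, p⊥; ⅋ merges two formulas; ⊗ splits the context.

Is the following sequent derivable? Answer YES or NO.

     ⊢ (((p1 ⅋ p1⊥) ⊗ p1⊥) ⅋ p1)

Derivation (root first):
[⅋]  ⊢ (((p1 ⅋ p1⊥) ⊗ p1⊥) ⅋ p1)
  [⊗]  ⊢ p1, ((p1 ⅋ p1⊥) ⊗ p1⊥)
    [⅋]  ⊢ (p1 ⅋ p1⊥)
      [Ax]  ⊢ p1, p1⊥
    [Ax]  ⊢ p1, p1⊥

Result: YES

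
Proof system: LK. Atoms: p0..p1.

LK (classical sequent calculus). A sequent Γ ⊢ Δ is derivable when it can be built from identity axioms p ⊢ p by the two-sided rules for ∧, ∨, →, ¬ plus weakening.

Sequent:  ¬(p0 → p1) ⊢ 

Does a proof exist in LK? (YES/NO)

Truth-table refutation:
  v=00: Γ:[¬(p0 → p1)=F] Δ:[] refutes=False
  v=01: Γ:[¬(p0 → p1)=F] Δ:[] refutes=False
  v=10: Γ:[¬(p0 → p1)=T] Δ:[] refutes=True  ← countermodel

Result: NO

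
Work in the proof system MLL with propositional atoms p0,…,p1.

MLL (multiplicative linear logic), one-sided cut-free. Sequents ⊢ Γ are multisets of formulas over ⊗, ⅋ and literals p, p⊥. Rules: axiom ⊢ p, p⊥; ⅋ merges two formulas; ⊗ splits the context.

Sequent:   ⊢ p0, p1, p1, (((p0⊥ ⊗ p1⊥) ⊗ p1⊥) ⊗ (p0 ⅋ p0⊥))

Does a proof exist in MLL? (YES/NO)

Derivation trace:
[⊗]  ⊢ p0, p1, p1, (((p0⊥ ⊗ p1⊥) ⊗ p1⊥) ⊗ (p0 ⅋ p0⊥))
  [⊗]  ⊢ p0, p1, p1, ((p0⊥ ⊗ p1⊥) ⊗ p1⊥)
    [⊗]  ⊢ p0, p1, (p0⊥ ⊗ p1⊥)
      [Ax]  ⊢ p0, p0⊥
      [Ax]  ⊢ p1, p1⊥
    [Ax]  ⊢ p1, p1⊥
  [⅋]  ⊢ (p0 ⅋ p0⊥)
    [Ax]  ⊢ p0, p0⊥

Result: YES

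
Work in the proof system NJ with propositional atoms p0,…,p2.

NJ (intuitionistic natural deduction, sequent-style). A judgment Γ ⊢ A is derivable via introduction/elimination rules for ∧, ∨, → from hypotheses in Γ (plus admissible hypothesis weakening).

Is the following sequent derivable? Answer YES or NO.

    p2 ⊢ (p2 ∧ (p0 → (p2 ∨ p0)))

Derivation trace:
[∧I] p2 ⊢ (p2 ∧ (p0 → (p2 ∨ p0)))
  [Ax] p2 ⊢ p2
  [→I]  ⊢ (p0 → (p2 ∨ p0))
    [∨I₂] p0 ⊢ (p2 ∨ p0)
      [Ax] p0 ⊢ p0

Result: YES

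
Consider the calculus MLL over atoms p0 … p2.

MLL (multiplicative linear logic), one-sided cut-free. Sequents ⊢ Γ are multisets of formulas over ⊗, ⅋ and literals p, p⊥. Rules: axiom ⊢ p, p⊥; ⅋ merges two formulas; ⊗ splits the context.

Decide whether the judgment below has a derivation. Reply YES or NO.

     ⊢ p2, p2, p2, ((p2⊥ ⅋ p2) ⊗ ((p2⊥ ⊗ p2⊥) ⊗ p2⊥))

Derivation trace:
[⊗]  ⊢ p2, p2, p2, ((p2⊥ ⅋ p2) ⊗ ((p2⊥ ⊗ p2⊥) ⊗ p2⊥))
  [⅋]  ⊢ (p2⊥ ⅋ p2)
    [Ax]  ⊢ p2, p2⊥
  [⊗]  ⊢ p2, p2, p2, ((p2⊥ ⊗ p2⊥) ⊗ p2⊥)
    [⊗]  ⊢ p2, p2, (p2⊥ ⊗ p2⊥)
      [Ax]  ⊢ p2, p2⊥
      [Ax]  ⊢ p2, p2⊥
    [Ax]  ⊢ p2, p2⊥

Result: YES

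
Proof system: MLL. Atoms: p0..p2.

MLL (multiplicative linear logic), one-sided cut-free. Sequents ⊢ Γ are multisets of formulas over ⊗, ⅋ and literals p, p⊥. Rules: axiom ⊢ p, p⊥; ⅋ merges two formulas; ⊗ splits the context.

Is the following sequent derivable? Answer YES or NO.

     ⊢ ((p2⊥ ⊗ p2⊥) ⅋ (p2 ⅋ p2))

Derivation trace:
[⅋]  ⊢ ((p2⊥ ⊗ p2⊥) ⅋ (p2 ⅋ p2))
  [⅋]  ⊢ (p2⊥ ⊗ p2⊥), (p2 ⅋ p2)
    [⊗]  ⊢ p2, p2, (p2⊥ ⊗ p2⊥)
      [Ax]  ⊢ p2, p2⊥
      [Ax]  ⊢ p2, p2⊥

Result: YES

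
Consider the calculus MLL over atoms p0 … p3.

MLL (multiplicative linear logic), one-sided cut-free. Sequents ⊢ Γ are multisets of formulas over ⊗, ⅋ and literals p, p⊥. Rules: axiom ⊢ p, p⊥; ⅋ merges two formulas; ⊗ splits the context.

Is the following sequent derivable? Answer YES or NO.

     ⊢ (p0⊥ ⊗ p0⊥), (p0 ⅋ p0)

Proof tree:
[⅋]  ⊢ (p0⊥ ⊗ p0⊥), (p0 ⅋ p0)
  [⊗]  ⊢ p0, p0, (p0⊥ ⊗ p0⊥)
    [Ax]  ⊢ p0, p0⊥
    [Ax]  ⊢ p0, p0⊥

Result: YES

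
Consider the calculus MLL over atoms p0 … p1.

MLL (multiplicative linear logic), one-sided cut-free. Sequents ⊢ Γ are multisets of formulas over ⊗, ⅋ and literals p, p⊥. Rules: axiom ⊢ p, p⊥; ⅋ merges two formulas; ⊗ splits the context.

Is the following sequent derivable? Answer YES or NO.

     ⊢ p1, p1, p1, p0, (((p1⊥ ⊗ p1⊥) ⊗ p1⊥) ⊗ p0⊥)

Derivation (root first):
[⊗]  ⊢ p1, p1, p1, p0, (((p1⊥ ⊗ p1⊥) ⊗ p1⊥) ⊗ p0⊥)
  [⊗]  ⊢ p1, p1, p1, ((p1⊥ ⊗ p1⊥) ⊗ p1⊥)
    [⊗]  ⊢ p1, p1, (p1⊥ ⊗ p1⊥)
      [Ax]  ⊢ p1, p1⊥
      [Ax]  ⊢ p1, p1⊥
    [Ax]  ⊢ p1, p1⊥
  [Ax]  ⊢ p0, p0⊥

Result: YES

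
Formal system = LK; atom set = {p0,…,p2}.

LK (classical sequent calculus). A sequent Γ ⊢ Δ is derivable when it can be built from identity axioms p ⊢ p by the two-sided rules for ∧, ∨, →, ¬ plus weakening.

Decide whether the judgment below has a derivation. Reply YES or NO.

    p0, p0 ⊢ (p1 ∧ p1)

Enumerate valuations to refute Γ ⊢ Δ:
  v=000: Γ:[p0=F, p0=F] Δ:[(p1 ∧ p1)=F] refutes=False
  v=001: Γ:[p0=F, p0=F] Δ:[(p1 ∧ p1)=F] refutes=False
  v=010: Γ:[p0=F, p0=F] Δ:[(p1 ∧ p1)=T] refutes=False
  v=011: Γ:[p0=F, p0=F] Δ:[(p1 ∧ p1)=T] refutes=False
  v=100: Γ:[p0=T, p0=T] Δ:[(p1 ∧ p1)=F] refutes=True  ← countermodel

Result: NO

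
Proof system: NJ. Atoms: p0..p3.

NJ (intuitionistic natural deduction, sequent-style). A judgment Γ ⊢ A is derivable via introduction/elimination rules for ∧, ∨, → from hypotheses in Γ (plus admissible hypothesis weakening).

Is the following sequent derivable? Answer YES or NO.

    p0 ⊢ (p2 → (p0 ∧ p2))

Proof tree:
[→I] p0 ⊢ (p2 → (p0 ∧ p2))
  [∧I] p2, p0 ⊢ (p0 ∧ p2)
    [Ax] p0 ⊢ p0
    [Ax] p2 ⊢ p2

Result: YES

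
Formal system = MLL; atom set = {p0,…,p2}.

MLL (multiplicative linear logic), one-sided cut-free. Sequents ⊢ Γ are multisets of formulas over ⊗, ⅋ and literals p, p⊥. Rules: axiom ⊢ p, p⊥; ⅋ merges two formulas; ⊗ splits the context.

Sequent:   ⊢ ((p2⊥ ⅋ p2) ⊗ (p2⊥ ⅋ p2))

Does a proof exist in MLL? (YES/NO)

Derivation trace:
[⊗]  ⊢ ((p2⊥ ⅋ p2) ⊗ (p2⊥ ⅋ p2))
  [⅋]  ⊢ (p2⊥ ⅋ p2)
    [Ax]  ⊢ p2, p2⊥
  [⅋]  ⊢ (p2⊥ ⅋ p2)
    [Ax]  ⊢ p2, p2⊥

Result: YES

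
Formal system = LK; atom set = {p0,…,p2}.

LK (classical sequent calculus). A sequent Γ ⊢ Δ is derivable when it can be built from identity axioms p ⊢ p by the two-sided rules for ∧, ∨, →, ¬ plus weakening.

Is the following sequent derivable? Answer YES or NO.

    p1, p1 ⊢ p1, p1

Derivation trace:
[WR] p1, p1 ⊢ p1, p1
  [WL] p1, p1 ⊢ p1
    [Ax] p1 ⊢ p1

Result: YES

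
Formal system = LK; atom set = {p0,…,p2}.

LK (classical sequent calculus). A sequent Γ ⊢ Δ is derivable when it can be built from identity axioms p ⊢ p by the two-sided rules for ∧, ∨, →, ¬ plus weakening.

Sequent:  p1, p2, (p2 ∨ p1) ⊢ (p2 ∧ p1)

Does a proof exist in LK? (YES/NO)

Derivation (root first):
[∧R] p1, p2, (p2 ∨ p1) ⊢ (p2 ∧ p1)
  [∨L] p2, (p2 ∨ p1) ⊢ p2
    [Ax] p2 ⊢ p2
    [WL] p2, p1 ⊢ p2
      [Ax] p2 ⊢ p2
  [Ax] p1 ⊢ p1

Result: YES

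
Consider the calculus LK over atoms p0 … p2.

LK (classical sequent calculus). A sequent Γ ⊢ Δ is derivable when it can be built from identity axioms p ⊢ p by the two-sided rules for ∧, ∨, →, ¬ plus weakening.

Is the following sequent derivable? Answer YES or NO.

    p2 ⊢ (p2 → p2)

Derivation trace:
[WL] p2 ⊢ (p2 → p2)
  [→R]  ⊢ (p2 → p2)
    [Ax] p2 ⊢ p2

Result: YES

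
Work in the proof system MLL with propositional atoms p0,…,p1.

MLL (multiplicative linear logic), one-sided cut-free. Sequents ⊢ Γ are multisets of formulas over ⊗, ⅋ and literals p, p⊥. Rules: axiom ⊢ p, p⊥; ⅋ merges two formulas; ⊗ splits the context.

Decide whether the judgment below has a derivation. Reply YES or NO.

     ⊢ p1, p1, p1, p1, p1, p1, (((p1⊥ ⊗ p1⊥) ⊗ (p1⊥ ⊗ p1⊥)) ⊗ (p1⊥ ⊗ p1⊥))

Proof tree:
[⊗]  ⊢ p1, p1, p1, p1, p1, p1, (((p1⊥ ⊗ p1⊥) ⊗ (p1⊥ ⊗ p1⊥)) ⊗ (p1⊥ ⊗ p1⊥))
  [⊗]  ⊢ p1, p1, p1, p1, ((p1⊥ ⊗ p1⊥) ⊗ (p1⊥ ⊗ p1⊥))
    [⊗]  ⊢ p1, p1, (p1⊥ ⊗ p1⊥)
      [Ax]  ⊢ p1, p1⊥
      [Ax]  ⊢ p1, p1⊥
    [⊗]  ⊢ p1, p1, (p1⊥ ⊗ p1⊥)
      [Ax]  ⊢ p1, p1⊥
      [Ax]  ⊢ p1, p1⊥
  [⊗]  ⊢ p1, p1, (p1⊥ ⊗ p1⊥)
    [Ax]  ⊢ p1, p1⊥
    [Ax]  ⊢ p1, p1⊥

Result: YES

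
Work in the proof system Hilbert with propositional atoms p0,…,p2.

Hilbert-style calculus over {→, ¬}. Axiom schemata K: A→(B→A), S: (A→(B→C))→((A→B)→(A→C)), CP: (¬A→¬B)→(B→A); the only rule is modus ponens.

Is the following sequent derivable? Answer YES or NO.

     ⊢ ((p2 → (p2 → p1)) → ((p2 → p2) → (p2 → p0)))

Enumerate valuations to refute Γ ⊢ Δ:
  v=000: Γ:[] Δ:[((p2 → (p2 → p1)) → ((p2 → p2) → (p2 → p0)))=T] refutes=False
  v=001: Γ:[] Δ:[((p2 → (p2 → p1)) → ((p2 → p2) → (p2 → p0)))=T] refutes=False
  v=010: Γ:[] Δ:[((p2 → (p2 → p1)) → ((p2 → p2) → (p2 → p0)))=T] refutes=False
  v=011: Γ:[] Δ:[((p2 → (p2 → p1)) → ((p2 → p2) → (p2 → p0)))=F] refutes=True  ← countermodel

Result: NO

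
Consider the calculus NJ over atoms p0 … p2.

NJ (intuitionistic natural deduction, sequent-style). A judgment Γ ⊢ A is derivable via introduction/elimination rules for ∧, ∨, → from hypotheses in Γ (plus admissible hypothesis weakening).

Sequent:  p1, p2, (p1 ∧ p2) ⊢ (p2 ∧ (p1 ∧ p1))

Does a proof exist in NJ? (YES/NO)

Proof tree:
[∧I] p1, p2, (p1 ∧ p2) ⊢ (p2 ∧ (p1 ∧ p1))
  [Ax] p2 ⊢ p2
  [∧I] p1, (p1 ∧ p2) ⊢ (p1 ∧ p1)
    [Wk] p1, (p1 ∧ p2) ⊢ p1
      [Ax] p1 ⊢ p1
    [Wk] p1, (p1 ∧ p2) ⊢ p1
      [Ax] p1 ⊢ p1

Result: YES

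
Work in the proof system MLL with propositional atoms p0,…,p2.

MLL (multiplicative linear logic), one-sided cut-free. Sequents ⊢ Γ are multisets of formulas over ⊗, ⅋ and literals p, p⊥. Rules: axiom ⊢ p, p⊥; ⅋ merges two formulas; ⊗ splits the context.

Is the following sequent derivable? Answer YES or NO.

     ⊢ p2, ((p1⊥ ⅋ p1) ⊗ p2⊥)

Proof tree:
[⊗]  ⊢ p2, ((p1⊥ ⅋ p1) ⊗ p2⊥)
  [⅋]  ⊢ (p1⊥ ⅋ p1)
    [Ax]  ⊢ p1, p1⊥
  [Ax]  ⊢ p2, p2⊥

Result: YES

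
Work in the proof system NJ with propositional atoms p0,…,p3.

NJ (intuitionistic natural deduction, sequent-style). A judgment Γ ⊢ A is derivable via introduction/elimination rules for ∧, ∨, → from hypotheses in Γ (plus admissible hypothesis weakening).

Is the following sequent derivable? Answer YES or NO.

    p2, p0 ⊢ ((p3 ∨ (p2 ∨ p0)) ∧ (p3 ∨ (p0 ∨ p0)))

Derivation trace:
[∧I] p2, p0 ⊢ ((p3 ∨ (p2 ∨ p0)) ∧ (p3 ∨ (p0 ∨ p0)))
  [Wk] p0, p2 ⊢ (p3 ∨ (p2 ∨ p0))
    [∨I₂] p0 ⊢ (p3 ∨ (p2 ∨ p0))
      [∨I₂] p0 ⊢ (p2 ∨ p0)
        [Ax] p0 ⊢ p0
  [∨I₂] p0 ⊢ (p3 ∨ (p0 ∨ p0))
    [∨I₁] p0 ⊢ (p0 ∨ p0)
      [Ax] p0 ⊢ p0

Result: YES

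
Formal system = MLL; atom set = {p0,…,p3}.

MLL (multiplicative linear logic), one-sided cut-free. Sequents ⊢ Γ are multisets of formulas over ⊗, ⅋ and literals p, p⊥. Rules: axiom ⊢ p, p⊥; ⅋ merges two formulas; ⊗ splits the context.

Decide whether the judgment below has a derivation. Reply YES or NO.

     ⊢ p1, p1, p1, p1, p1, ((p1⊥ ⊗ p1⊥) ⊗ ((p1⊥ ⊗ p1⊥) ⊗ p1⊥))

Proof tree:
[⊗]  ⊢ p1, p1, p1, p1, p1, ((p1⊥ ⊗ p1⊥) ⊗ ((p1⊥ ⊗ p1⊥) ⊗ p1⊥))
  [⊗]  ⊢ p1, p1, (p1⊥ ⊗ p1⊥)
    [Ax]  ⊢ p1, p1⊥
    [Ax]  ⊢ p1, p1⊥
  [⊗]  ⊢ p1, p1, p1, ((p1⊥ ⊗ p1⊥) ⊗ p1⊥)
    [⊗]  ⊢ p1, p1, (p1⊥ ⊗ p1⊥)
      [Ax]  ⊢ p1, p1⊥
      [Ax]  ⊢ p1, p1⊥
    [Ax]  ⊢ p1, p1⊥

Result: YES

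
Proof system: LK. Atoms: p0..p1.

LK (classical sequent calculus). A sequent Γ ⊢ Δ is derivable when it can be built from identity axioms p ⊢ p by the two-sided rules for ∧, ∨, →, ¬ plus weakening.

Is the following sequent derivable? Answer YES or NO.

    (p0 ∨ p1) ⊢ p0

Truth-table refutation:
  v=00: Γ:[(p0 ∨ p1)=F] Δ:[p0=F] refutes=False
  v=01: Γ:[(p0 ∨ p1)=T] Δ:[p0=F] refutes=True  ← countermodel

Result: NO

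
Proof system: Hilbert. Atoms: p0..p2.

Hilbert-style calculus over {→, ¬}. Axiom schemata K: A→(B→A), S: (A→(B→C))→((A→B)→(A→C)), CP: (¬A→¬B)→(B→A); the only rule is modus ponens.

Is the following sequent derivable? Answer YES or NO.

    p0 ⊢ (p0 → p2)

Truth-table refutation:
  v=000: Γ:[p0=F] Δ:[(p0 → p2)=T] refutes=False
  v=001: Γ:[p0=F] Δ:[(p0 → p2)=T] refutes=False
  v=010: Γ:[p0=F] Δ:[(p0 → p2)=T] refutes=False
  v=011: Γ:[p0=F] Δ:[(p0 → p2)=T] refutes=False
  v=100: Γ:[p0=T] Δ:[(p0 → p2)=F] refutes=True  ← countermodel

Result: NO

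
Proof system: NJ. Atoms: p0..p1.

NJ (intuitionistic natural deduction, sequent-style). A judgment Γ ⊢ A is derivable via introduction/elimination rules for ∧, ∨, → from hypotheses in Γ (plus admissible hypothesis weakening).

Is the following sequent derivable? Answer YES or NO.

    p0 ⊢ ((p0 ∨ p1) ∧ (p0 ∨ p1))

Derivation trace:
[∧I] p0 ⊢ ((p0 ∨ p1) ∧ (p0 ∨ p1))
  [Wk] p0, p0 ⊢ (p0 ∨ p1)
    [∨I₁] p0 ⊢ (p0 ∨ p1)
      [Ax] p0 ⊢ p0
  [∨I₁] p0 ⊢ (p0 ∨ p1)
    [Ax] p0 ⊢ p0

Result: YES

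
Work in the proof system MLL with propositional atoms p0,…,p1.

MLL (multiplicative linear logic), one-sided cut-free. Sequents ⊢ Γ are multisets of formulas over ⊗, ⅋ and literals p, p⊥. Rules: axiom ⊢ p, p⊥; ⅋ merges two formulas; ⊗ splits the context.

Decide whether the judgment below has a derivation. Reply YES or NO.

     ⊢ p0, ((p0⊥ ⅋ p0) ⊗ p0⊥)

Proof tree:
[⊗]  ⊢ p0, ((p0⊥ ⅋ p0) ⊗ p0⊥)
  [⅋]  ⊢ (p0⊥ ⅋ p0)
    [Ax]  ⊢ p0, p0⊥
  [Ax]  ⊢ p0, p0⊥

Result: YES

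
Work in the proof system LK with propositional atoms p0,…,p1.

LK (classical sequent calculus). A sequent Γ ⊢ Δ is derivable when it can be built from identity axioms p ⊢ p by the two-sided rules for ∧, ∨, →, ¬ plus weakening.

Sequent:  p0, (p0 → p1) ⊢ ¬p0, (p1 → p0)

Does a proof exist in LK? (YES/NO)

Derivation (root first):
[→R] p0, (p0 → p1) ⊢ ¬p0, (p1 → p0)
  [→L] p1, p0, (p0 → p1) ⊢ ¬p0, p0
    [WL] p0, p1 ⊢ p0
      [Ax] p0 ⊢ p0
    [¬R] p1 ⊢ p0, ¬p0
      [WL] p0, p1 ⊢ p0
        [Ax] p0 ⊢ p0

Result: YES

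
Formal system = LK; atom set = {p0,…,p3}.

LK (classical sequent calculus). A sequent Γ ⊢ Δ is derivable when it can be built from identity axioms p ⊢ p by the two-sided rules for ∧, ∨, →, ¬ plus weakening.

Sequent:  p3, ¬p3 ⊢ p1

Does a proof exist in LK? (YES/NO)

Derivation (root first):
[WR] p3, ¬p3 ⊢ p1
  [¬L] p3, ¬p3 ⊢ 
    [Ax] p3 ⊢ p3

Result: YES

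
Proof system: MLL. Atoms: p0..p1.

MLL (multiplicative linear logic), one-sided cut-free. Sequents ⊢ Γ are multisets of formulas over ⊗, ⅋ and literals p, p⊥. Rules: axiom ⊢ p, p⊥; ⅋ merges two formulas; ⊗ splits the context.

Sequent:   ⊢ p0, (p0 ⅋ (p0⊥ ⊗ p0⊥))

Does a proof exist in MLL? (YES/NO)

Derivation trace:
[⅋]  ⊢ p0, (p0 ⅋ (p0⊥ ⊗ p0⊥))
  [⊗]  ⊢ p0, p0, (p0⊥ ⊗ p0⊥)
    [Ax]  ⊢ p0, p0⊥
    [Ax]  ⊢ p0, p0⊥

Result: YES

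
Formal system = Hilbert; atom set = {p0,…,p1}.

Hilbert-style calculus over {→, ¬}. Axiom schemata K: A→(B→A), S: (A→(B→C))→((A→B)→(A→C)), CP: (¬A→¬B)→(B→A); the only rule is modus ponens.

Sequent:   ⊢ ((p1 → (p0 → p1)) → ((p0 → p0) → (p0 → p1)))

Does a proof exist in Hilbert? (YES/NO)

Truth-table refutation:
  v=00: Γ:[] Δ:[((p1 → (p0 → p1)) → ((p0 → p0) → (p0 → p1)))=T] refutes=False
  v=01: Γ:[] Δ:[((p1 → (p0 → p1)) → ((p0 → p0) → (p0 → p1)))=T] refutes=False
  v=10: Γ:[] Δ:[((p1 → (p0 → p1)) → ((p0 → p0) → (p0 → p1)))=F] refutes=True  ← countermodel

Result: NO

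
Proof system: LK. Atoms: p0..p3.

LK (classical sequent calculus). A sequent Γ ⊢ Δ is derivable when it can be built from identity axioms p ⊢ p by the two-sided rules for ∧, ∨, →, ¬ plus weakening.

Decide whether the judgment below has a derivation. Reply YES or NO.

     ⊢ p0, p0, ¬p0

Derivation trace:
[¬R]  ⊢ p0, p0, ¬p0
  [WR] p0 ⊢ p0, p0
    [Ax] p0 ⊢ p0

Result: YES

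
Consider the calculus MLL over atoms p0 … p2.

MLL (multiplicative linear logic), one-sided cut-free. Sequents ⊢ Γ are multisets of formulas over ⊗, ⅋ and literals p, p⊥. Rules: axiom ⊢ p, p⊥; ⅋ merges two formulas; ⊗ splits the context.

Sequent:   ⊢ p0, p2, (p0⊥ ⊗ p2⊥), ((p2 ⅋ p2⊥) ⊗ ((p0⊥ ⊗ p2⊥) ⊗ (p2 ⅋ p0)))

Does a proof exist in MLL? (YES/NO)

Proof tree:
[⊗]  ⊢ p0, p2, (p0⊥ ⊗ p2⊥), ((p2 ⅋ p2⊥) ⊗ ((p0⊥ ⊗ p2⊥) ⊗ (p2 ⅋ p0)))
  [⅋]  ⊢ (p2 ⅋ p2⊥)
    [Ax]  ⊢ p2, p2⊥
  [⊗]  ⊢ p0, p2, (p0⊥ ⊗ p2⊥), ((p0⊥ ⊗ p2⊥) ⊗ (p2 ⅋ p0))
    [⊗]  ⊢ p0, p2, (p0⊥ ⊗ p2⊥)
      [Ax]  ⊢ p0, p0⊥
      [Ax]  ⊢ p2, p2⊥
    [⅋]  ⊢ (p0⊥ ⊗ p2⊥), (p2 ⅋ p0)
      [⊗]  ⊢ p0, p2, (p0⊥ ⊗ p2⊥)
        [Ax]  ⊢ p0, p0⊥
        [Ax]  ⊢ p2, p2⊥

Result: YES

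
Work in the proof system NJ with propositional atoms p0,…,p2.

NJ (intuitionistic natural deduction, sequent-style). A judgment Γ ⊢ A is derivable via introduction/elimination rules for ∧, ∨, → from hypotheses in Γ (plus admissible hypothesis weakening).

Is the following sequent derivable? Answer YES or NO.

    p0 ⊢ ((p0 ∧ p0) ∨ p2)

Derivation trace:
[∨I₁] p0 ⊢ ((p0 ∧ p0) ∨ p2)
  [∧I] p0 ⊢ (p0 ∧ p0)
    [Ax] p0 ⊢ p0
    [Ax] p0 ⊢ p0

Result: YES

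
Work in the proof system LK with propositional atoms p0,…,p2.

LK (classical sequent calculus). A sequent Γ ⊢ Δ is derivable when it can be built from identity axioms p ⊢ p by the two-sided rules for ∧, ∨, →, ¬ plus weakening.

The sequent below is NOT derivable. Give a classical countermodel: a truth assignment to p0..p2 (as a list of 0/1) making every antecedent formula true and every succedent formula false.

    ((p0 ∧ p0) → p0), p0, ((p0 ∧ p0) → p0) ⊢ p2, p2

Truth-table refutation:
  v=000: Γ:[((p0 ∧ p0) → p0)=T, p0=F, ((p0 ∧ p0) → p0)=T] Δ:[p2=F, p2=F] refutes=False
  v=001: Γ:[((p0 ∧ p0) → p0)=T, p0=F, ((p0 ∧ p0) → p0)=T] Δ:[p2=T, p2=T] refutes=False
  v=010: Γ:[((p0 ∧ p0) → p0)=T, p0=F, ((p0 ∧ p0) → p0)=T] Δ:[p2=F, p2=F] refutes=False
  v=011: Γ:[((p0 ∧ p0) → p0)=T, p0=F, ((p0 ∧ p0) → p0)=T] Δ:[p2=T, p2=T] refutes=False
  v=100: Γ:[((p0 ∧ p0) → p0)=T, p0=T, ((p0 ∧ p0) → p0)=T] Δ:[p2=F, p2=F] refutes=True  ← countermodel

Result: [1, 0, 0]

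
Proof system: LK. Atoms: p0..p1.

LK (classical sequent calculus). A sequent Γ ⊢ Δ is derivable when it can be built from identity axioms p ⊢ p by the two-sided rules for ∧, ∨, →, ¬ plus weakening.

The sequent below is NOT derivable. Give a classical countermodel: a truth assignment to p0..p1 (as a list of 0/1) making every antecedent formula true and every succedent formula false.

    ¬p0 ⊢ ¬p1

Search for a countermodel by truth-table:
  v=00: Γ:[¬p0=T] Δ:[¬p1=T] refutes=False
  v=01: Γ:[¬p0=T] Δ:[¬p1=F] refutes=True  ← countermodel

Result: [0, 1]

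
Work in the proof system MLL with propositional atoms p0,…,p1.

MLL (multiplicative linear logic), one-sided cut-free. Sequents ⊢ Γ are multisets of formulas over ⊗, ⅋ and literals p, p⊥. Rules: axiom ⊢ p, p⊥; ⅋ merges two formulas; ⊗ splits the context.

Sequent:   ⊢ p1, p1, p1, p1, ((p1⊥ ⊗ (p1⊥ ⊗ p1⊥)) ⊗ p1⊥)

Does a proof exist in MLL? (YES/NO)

Proof tree:
[⊗]  ⊢ p1, p1, p1, p1, ((p1⊥ ⊗ (p1⊥ ⊗ p1⊥)) ⊗ p1⊥)
  [⊗]  ⊢ p1, p1, p1, (p1⊥ ⊗ (p1⊥ ⊗ p1⊥))
    [Ax]  ⊢ p1, p1⊥
    [⊗]  ⊢ p1, p1, (p1⊥ ⊗ p1⊥)
      [Ax]  ⊢ p1, p1⊥
      [Ax]  ⊢ p1, p1⊥
  [Ax]  ⊢ p1, p1⊥

Result: YES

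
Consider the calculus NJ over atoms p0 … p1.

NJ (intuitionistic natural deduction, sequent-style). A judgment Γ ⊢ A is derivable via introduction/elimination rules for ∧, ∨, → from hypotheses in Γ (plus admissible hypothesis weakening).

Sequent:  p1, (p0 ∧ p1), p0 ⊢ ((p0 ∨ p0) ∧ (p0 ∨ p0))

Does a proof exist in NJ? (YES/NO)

Derivation trace:
[∧I] p1, (p0 ∧ p1), p0 ⊢ ((p0 ∨ p0) ∧ (p0 ∨ p0))
  [Wk] p0, p1 ⊢ (p0 ∨ p0)
    [∨I₁] p0 ⊢ (p0 ∨ p0)
      [Ax] p0 ⊢ p0
  [Wk] p0, (p0 ∧ p1) ⊢ (p0 ∨ p0)
    [∨I₁] p0 ⊢ (p0 ∨ p0)
      [Ax] p0 ⊢ p0

Result: YES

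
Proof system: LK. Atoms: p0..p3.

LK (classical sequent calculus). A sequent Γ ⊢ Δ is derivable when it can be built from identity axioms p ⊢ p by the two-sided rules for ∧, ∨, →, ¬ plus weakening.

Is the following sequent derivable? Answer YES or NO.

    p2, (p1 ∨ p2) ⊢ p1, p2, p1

Derivation trace:
[WR] p2, (p1 ∨ p2) ⊢ p1, p2, p1
  [∨L] p2, (p1 ∨ p2) ⊢ p1, p2
    [Ax] p1 ⊢ p1
    [WL] p2, p2 ⊢ p2
      [Ax] p2 ⊢ p2

Result: YES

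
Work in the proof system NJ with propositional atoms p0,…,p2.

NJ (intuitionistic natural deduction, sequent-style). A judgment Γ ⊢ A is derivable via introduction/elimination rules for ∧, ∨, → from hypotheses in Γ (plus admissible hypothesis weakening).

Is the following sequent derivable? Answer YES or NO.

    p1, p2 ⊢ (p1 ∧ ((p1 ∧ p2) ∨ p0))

Derivation (root first):
[∧I] p1, p2 ⊢ (p1 ∧ ((p1 ∧ p2) ∨ p0))
  [Wk] p1, p1 ⊢ p1
    [Ax] p1 ⊢ p1
  [∨I₁] p1, p2 ⊢ ((p1 ∧ p2) ∨ p0)
    [∧I] p1, p2 ⊢ (p1 ∧ p2)
      [Wk] p1, p1 ⊢ p1
        [Ax] p1 ⊢ p1
      [Ax] p2 ⊢ p2

Result: YES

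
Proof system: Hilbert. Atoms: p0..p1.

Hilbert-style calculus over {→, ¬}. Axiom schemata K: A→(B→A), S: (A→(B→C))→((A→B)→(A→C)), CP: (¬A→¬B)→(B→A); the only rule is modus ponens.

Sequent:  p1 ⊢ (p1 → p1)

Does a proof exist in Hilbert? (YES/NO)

Proof tree:
[MP] p1 ⊢ (p1 → p1)
  [K]  ⊢ (p1 → (p1 → p1))
  [MP] p1 ⊢ p1
    [MP] p1 ⊢ (p1 → p1)
      [K]  ⊢ (p1 → (p1 → p1))
      [Hyp] p1 ⊢ p1
    [MP] p1 ⊢ p1
      [MP] p1 ⊢ (p1 → p1)
        [K]  ⊢ (p1 → (p1 → p1))
        [Hyp] p1 ⊢ p1
      [Hyp] p1 ⊢ p1

Result: YES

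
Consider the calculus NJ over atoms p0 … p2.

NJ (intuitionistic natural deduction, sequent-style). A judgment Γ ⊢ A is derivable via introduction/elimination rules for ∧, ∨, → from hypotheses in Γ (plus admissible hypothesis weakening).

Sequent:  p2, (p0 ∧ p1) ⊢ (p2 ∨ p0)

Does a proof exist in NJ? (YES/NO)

Proof tree:
[Wk] p2, (p0 ∧ p1) ⊢ (p2 ∨ p0)
  [∨I₁] p2 ⊢ (p2 ∨ p0)
    [Ax] p2 ⊢ p2

Result: YES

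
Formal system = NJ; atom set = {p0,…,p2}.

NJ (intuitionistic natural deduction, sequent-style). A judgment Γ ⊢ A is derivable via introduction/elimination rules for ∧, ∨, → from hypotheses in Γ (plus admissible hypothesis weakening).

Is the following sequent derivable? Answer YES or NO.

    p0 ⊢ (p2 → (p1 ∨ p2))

Derivation (root first):
[Wk] p0 ⊢ (p2 → (p1 ∨ p2))
  [→I]  ⊢ (p2 → (p1 ∨ p2))
    [∨I₂] p2 ⊢ (p1 ∨ p2)
      [Ax] p2 ⊢ p2

Result: YES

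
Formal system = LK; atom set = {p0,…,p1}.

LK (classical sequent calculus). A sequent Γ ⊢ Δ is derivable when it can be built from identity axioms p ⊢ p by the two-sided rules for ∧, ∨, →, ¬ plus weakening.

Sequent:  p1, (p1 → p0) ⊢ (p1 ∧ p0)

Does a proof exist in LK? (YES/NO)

Derivation trace:
[→L] p1, (p1 → p0) ⊢ (p1 ∧ p0)
  [Ax] p1 ⊢ p1
  [∧R] p1, p0 ⊢ (p1 ∧ p0)
    [Ax] p1 ⊢ p1
    [Ax] p0 ⊢ p0

Result: YES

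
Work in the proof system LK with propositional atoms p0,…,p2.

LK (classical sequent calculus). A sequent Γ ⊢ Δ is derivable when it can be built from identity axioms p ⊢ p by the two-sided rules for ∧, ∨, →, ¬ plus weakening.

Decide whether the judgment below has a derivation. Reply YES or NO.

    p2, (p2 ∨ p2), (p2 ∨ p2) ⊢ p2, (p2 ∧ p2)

Derivation (root first):
[∨L] p2, (p2 ∨ p2), (p2 ∨ p2) ⊢ p2, (p2 ∧ p2)
  [Ax] p2 ⊢ p2
  [WL] p2, (p2 ∨ p2), p2 ⊢ (p2 ∧ p2)
    [∧R] p2, (p2 ∨ p2) ⊢ (p2 ∧ p2)
      [Ax] p2 ⊢ p2
      [∨L] (p2 ∨ p2) ⊢ p2
        [Ax] p2 ⊢ p2
        [Ax] p2 ⊢ p2

Result: YES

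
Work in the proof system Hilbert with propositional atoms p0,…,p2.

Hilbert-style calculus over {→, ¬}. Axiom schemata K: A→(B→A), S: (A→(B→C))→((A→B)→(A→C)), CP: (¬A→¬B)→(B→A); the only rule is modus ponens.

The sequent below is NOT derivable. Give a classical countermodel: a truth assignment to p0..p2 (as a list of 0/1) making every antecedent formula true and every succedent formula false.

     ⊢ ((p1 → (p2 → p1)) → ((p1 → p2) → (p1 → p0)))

Enumerate valuations to refute Γ ⊢ Δ:
  v=000: Γ:[] Δ:[((p1 → (p2 → p1)) → ((p1 → p2) → (p1 → p0)))=T] refutes=False
  v=001: Γ:[] Δ:[((p1 → (p2 → p1)) → ((p1 → p2) → (p1 → p0)))=T] refutes=False
  v=010: Γ:[] Δ:[((p1 → (p2 → p1)) → ((p1 → p2) → (p1 → p0)))=T] refutes=False
  v=011: Γ:[] Δ:[((p1 → (p2 → p1)) → ((p1 → p2) → (p1 → p0)))=F] refutes=True  ← countermodel

Result: [0, 1, 1]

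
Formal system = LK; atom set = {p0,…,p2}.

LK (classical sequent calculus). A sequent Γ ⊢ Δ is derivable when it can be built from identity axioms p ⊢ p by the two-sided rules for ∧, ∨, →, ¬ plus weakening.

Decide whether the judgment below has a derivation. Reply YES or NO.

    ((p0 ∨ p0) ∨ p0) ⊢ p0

Derivation trace:
[∨L] ((p0 ∨ p0) ∨ p0) ⊢ p0
  [∨L] (p0 ∨ p0) ⊢ p0
    [Ax] p0 ⊢ p0
    [Ax] p0 ⊢ p0
  [Ax] p0 ⊢ p0

Result: YES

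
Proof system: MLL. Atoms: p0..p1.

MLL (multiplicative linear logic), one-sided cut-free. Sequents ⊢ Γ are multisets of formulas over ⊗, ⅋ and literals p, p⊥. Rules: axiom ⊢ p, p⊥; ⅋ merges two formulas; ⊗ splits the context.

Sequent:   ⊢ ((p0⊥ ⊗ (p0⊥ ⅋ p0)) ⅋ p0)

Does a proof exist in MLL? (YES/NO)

Proof tree:
[⅋]  ⊢ ((p0⊥ ⊗ (p0⊥ ⅋ p0)) ⅋ p0)
  [⊗]  ⊢ p0, (p0⊥ ⊗ (p0⊥ ⅋ p0))
    [Ax]  ⊢ p0, p0⊥
    [⅋]  ⊢ (p0⊥ ⅋ p0)
      [Ax]  ⊢ p0, p0⊥

Result: YES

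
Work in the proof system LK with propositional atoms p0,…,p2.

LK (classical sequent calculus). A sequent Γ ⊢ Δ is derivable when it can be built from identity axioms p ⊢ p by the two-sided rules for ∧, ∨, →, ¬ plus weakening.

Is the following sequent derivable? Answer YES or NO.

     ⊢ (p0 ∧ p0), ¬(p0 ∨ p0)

Derivation (root first):
[¬R]  ⊢ (p0 ∧ p0), ¬(p0 ∨ p0)
  [∧R] (p0 ∨ p0) ⊢ (p0 ∧ p0)
    [∨L] (p0 ∨ p0) ⊢ p0
      [Ax] p0 ⊢ p0
      [Ax] p0 ⊢ p0
    [∨L] (p0 ∨ p0) ⊢ p0
      [Ax] p0 ⊢ p0
      [Ax] p0 ⊢ p0

Result: YES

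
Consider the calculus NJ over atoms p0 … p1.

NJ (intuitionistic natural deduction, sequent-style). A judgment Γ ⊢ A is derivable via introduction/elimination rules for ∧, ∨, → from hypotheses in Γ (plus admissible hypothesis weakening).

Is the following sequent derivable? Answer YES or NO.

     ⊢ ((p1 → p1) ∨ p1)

Derivation (root first):
[∨I₁]  ⊢ ((p1 → p1) ∨ p1)
  [→I]  ⊢ (p1 → p1)
    [Ax] p1 ⊢ p1

Result: YES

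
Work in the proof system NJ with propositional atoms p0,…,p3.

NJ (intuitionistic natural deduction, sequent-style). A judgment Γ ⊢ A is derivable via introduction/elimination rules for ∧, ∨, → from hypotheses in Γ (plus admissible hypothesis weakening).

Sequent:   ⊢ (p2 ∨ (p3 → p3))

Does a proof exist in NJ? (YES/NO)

Proof tree:
[∨I₂]  ⊢ (p2 ∨ (p3 → p3))
  [→I]  ⊢ (p3 → p3)
    [Ax] p3 ⊢ p3

Result: YES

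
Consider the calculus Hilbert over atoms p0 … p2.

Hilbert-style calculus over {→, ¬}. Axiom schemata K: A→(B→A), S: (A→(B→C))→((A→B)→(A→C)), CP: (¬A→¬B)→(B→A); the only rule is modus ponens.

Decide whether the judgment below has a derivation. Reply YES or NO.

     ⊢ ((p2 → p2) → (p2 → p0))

Search for a countermodel by truth-table:
  v=000: Γ:[] Δ:[((p2 → p2) → (p2 → p0))=T] refutes=False
  v=001: Γ:[] Δ:[((p2 → p2) → (p2 → p0))=F] refutes=True  ← countermodel

Result: NO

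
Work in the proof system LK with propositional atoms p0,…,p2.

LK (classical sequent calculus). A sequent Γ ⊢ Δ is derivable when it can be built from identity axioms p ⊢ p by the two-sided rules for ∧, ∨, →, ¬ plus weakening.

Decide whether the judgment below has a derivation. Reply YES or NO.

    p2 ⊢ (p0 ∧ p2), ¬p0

Derivation trace:
[¬R] p2 ⊢ (p0 ∧ p2), ¬p0
  [∧R] p2, p0 ⊢ (p0 ∧ p2)
    [Ax] p0 ⊢ p0
    [Ax] p2 ⊢ p2

Result: YES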